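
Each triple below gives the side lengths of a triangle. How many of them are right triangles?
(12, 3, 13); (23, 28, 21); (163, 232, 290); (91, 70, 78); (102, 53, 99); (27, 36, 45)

1

(12,3,13): 3²+12² = 153 < 169 = 13² → obtuse
(23,28,21): 21²+23² = 970 > 784 = 28² → acute
(163,232,290): 163²+232² = 80393 < 84100 = 290² → obtuse
(91,70,78): 70²+78² = 10984 > 8281 = 91² → acute
(102,53,99): 53²+99² = 12610 > 10404 = 102² → acute
(27,36,45): 27²+36² = 2025 = 45² → right
1 of the 6 is right.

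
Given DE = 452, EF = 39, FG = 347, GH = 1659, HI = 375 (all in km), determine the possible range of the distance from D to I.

The maximum is all hops collinear in one direction: 452 + 39 + 347 + 1659 + 375 = 2872.
The longest hop is 1659; the others sum to 1213. Folding the others back against it leaves at least 1659 − 1213 = 446.

446 ≤ DI ≤ 2872 km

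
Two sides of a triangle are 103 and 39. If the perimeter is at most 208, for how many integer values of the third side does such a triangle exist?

Triangle inequality: 64 < x < 142. Perimeter ≤ 208 gives x ≤ 208 − 103 − 39 = 66.
So 64 < x ≤ 66; integers 65 through 66: 2 values.

2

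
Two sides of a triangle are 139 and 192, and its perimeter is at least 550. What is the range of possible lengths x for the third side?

219 ≤ x < 331

Triangle inequality alone gives 53 < x < 331.
The perimeter condition gives x ≥ 550 − 139 − 192 = 219.
Intersecting the two: 219 ≤ x < 331.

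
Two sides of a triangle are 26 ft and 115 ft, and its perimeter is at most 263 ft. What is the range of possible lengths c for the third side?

89 < c ≤ 122

Triangle inequality alone gives 89 < c < 141.
The perimeter condition gives c ≤ 263 − 26 − 115 = 122.
Intersecting the two: 89 < c ≤ 122.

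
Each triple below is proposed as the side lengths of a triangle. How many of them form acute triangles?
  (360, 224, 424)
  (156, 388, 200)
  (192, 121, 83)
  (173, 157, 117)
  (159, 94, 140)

(360,224,424): 224²+360² = 179776 = 424² → right
(156,388,200): 156+200 ≤ 388, not a triangle
(192,121,83): 83²+121² = 21530 < 36864 = 192² → obtuse
(173,157,117): 117²+157² = 38338 > 29929 = 173² → acute
(159,94,140): 94²+140² = 28436 > 25281 = 159² → acute
2 of the 5 are acute.

2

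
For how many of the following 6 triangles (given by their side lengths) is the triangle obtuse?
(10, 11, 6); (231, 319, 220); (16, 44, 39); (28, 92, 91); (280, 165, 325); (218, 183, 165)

1

(10,11,6): 6²+10² = 136 > 121 = 11² → acute
(231,319,220): 220²+231² = 101761 = 319² → right
(16,44,39): 16²+39² = 1777 < 1936 = 44² → obtuse
(28,92,91): 28²+91² = 9065 > 8464 = 92² → acute
(280,165,325): 165²+280² = 105625 = 325² → right
(218,183,165): 165²+183² = 60714 > 47524 = 218² → acute
1 of the 6 is obtuse.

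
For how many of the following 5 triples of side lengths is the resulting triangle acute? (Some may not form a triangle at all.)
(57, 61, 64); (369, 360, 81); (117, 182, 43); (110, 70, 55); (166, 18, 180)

1

(57,61,64): 57²+61² = 6970 > 4096 = 64² → acute
(369,360,81): 81²+360² = 136161 = 369² → right
(117,182,43): 43+117 ≤ 182, not a triangle
(110,70,55): 55²+70² = 7925 < 12100 = 110² → obtuse
(166,18,180): 18²+166² = 27880 < 32400 = 180² → obtuse
1 of the 5 is acute.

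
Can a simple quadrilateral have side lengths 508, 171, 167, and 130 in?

For a quadrilateral, each side must be shorter than the sum of the others.
Here the longest side is 508, but the remaining 3 sides sum to only 468.

No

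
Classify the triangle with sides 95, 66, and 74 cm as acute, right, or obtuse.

acute

Compare the square of the longest side to the sum of squares of the other two: 66² + 74² = 9832 > 9025 = 95².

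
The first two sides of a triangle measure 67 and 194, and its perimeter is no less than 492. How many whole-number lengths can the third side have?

30

Triangle inequality: 127 < x < 261. Perimeter ≥ 492 gives x ≥ 492 − 67 − 194 = 231.
So 231 ≤ x < 261; integers 231 through 260: 30 values.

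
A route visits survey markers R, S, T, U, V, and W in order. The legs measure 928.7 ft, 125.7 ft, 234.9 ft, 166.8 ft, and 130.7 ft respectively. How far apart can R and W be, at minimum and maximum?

270.6 ≤ RW ≤ 1586.8 ft

The maximum is all hops collinear in one direction: 928.7 + 125.7 + 234.9 + 166.8 + 130.7 = 1586.8.
The longest hop is 928.7; the others sum to 658.1. Folding the others back against it leaves at least 928.7 − 658.1 = 270.6.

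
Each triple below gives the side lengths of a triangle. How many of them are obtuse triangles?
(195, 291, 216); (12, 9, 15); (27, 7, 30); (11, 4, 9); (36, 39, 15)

(195,291,216): 195²+216² = 84681 = 291² → right
(12,9,15): 9²+12² = 225 = 15² → right
(27,7,30): 7²+27² = 778 < 900 = 30² → obtuse
(11,4,9): 4²+9² = 97 < 121 = 11² → obtuse
(36,39,15): 15²+36² = 1521 = 39² → right
2 of the 5 are obtuse.

2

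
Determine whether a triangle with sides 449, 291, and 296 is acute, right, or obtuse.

obtuse

Compare the square of the longest side to the sum of squares of the other two: 291² + 296² = 172297 < 201601 = 449².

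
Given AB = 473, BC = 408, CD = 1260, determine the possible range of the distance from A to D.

379 ≤ AD ≤ 2141

The maximum is all hops collinear in one direction: 473 + 408 + 1260 = 2141.
The longest hop is 1260; the others sum to 881. Folding the others back against it leaves at least 1260 − 881 = 379.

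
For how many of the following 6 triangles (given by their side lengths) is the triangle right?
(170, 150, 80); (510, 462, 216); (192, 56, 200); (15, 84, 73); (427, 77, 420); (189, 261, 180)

5

(170,150,80): 80²+150² = 28900 = 170² → right
(510,462,216): 216²+462² = 260100 = 510² → right
(192,56,200): 56²+192² = 40000 = 200² → right
(15,84,73): 15²+73² = 5554 < 7056 = 84² → obtuse
(427,77,420): 77²+420² = 182329 = 427² → right
(189,261,180): 180²+189² = 68121 = 261² → right
5 of the 6 are right.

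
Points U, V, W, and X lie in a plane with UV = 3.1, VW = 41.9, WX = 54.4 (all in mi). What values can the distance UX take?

The maximum is all hops collinear in one direction: 3.1 + 41.9 + 54.4 = 99.4.
The longest hop is 54.4; the others sum to 45.0. Folding the others back against it leaves at least 54.4 − 45.0 = 9.4.

9.4 ≤ UX ≤ 99.4 mi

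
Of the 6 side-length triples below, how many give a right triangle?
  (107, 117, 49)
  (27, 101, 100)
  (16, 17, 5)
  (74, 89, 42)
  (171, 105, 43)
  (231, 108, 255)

(107,117,49): 49²+107² = 13850 > 13689 = 117² → acute
(27,101,100): 27²+100² = 10729 > 10201 = 101² → acute
(16,17,5): 5²+16² = 281 < 289 = 17² → obtuse
(74,89,42): 42²+74² = 7240 < 7921 = 89² → obtuse
(171,105,43): 43+105 ≤ 171, not a triangle
(231,108,255): 108²+231² = 65025 = 255² → right
1 of the 6 is right.

1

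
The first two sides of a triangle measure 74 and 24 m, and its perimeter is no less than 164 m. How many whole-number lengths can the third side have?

Triangle inequality: 50 < x < 98. Perimeter ≥ 164 gives x ≥ 164 − 74 − 24 = 66.
So 66 ≤ x < 98; integers 66 through 97: 32 values.

32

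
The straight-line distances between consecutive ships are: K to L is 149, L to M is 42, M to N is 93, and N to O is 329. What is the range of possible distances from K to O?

The maximum is all hops collinear in one direction: 149 + 42 + 93 + 329 = 613.
The longest hop is 329; the others sum to 284. Folding the others back against it leaves at least 329 − 284 = 45.

45 ≤ KO ≤ 613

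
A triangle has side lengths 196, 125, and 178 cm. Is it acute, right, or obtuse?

acute

Compare the square of the longest side to the sum of squares of the other two: 125² + 178² = 47309 > 38416 = 196².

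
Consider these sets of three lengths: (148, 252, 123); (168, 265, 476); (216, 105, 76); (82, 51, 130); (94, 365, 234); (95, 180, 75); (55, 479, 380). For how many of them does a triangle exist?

2

(123,148,252): 123+148 > 252 → valid
(168,265,476): 168+265 ≤ 476 → not valid
(76,105,216): 76+105 ≤ 216 → not valid
(51,82,130): 51+82 > 130 → valid
(94,234,365): 94+234 ≤ 365 → not valid
(75,95,180): 75+95 ≤ 180 → not valid
(55,380,479): 55+380 ≤ 479 → not valid
2 of the 7 triples form a triangle.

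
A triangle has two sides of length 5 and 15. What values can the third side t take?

10 < t < 20

By the triangle inequality, t must be less than 5 + 15 = 20 and greater than |5 − 15| = 10.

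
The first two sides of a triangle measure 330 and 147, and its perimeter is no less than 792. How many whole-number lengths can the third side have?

Triangle inequality: 183 < x < 477. Perimeter ≥ 792 gives x ≥ 792 − 330 − 147 = 315.
So 315 ≤ x < 477; integers 315 through 476: 162 values.

162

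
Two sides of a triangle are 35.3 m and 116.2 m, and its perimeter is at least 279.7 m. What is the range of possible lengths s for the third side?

Triangle inequality alone gives 80.9 < s < 151.5.
The perimeter condition gives s ≥ 279.7 − 35.3 − 116.2 = 128.2.
Intersecting the two: 128.2 ≤ s < 151.5.

128.2 ≤ s < 151.5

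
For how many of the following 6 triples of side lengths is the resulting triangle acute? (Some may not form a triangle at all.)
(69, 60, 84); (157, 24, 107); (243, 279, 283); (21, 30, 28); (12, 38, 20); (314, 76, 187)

(69,60,84): 60²+69² = 8361 > 7056 = 84² → acute
(157,24,107): 24+107 ≤ 157, not a triangle
(243,279,283): 243²+279² = 136890 > 80089 = 283² → acute
(21,30,28): 21²+28² = 1225 > 900 = 30² → acute
(12,38,20): 12+20 ≤ 38, not a triangle
(314,76,187): 76+187 ≤ 314, not a triangle
3 of the 6 are acute.

3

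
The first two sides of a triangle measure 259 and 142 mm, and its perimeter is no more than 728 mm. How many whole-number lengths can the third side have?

Triangle inequality: 117 < x < 401. Perimeter ≤ 728 gives x ≤ 728 − 259 − 142 = 327.
So 117 < x ≤ 327; integers 118 through 327: 210 values.

210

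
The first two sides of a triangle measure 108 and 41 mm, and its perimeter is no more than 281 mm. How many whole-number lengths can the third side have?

Triangle inequality: 67 < x < 149. Perimeter ≤ 281 gives x ≤ 281 − 108 − 41 = 132.
So 67 < x ≤ 132; integers 68 through 132: 65 values.

65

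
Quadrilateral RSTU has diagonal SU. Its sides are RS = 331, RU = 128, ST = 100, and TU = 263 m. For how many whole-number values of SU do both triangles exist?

159

From triangle RSU: 203 < SU < 459.
From triangle TSU: 163 < SU < 363.
Intersection: 203 < SU < 363, so integers 204 through 362: 159 values.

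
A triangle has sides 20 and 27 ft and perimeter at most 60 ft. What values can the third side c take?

7 < c ≤ 13

Triangle inequality alone gives 7 < c < 47.
The perimeter condition gives c ≤ 60 − 20 − 27 = 13.
Intersecting the two: 7 < c ≤ 13.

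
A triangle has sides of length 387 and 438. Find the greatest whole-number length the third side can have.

824

The third side must be strictly less than 387 + 438 = 825.
The largest integer below 825 is 824.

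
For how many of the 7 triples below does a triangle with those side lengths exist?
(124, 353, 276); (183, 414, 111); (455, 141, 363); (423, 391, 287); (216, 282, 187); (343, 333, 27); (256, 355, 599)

(124,276,353): 124+276 > 353 → valid
(111,183,414): 111+183 ≤ 414 → not valid
(141,363,455): 141+363 > 455 → valid
(287,391,423): 287+391 > 423 → valid
(187,216,282): 187+216 > 282 → valid
(27,333,343): 27+333 > 343 → valid
(256,355,599): 256+355 > 599 → valid
6 of the 7 triples form a triangle.

6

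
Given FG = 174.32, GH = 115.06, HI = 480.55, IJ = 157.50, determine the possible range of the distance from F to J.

33.67 ≤ FJ ≤ 927.43

The maximum is all hops collinear in one direction: 174.32 + 115.06 + 480.55 + 157.50 = 927.43.
The longest hop is 480.55; the others sum to 446.88. Folding the others back against it leaves at least 480.55 − 446.88 = 33.67.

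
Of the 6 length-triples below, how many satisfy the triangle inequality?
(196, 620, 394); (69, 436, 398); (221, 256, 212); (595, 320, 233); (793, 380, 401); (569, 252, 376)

(196,394,620): 196+394 ≤ 620 → not valid
(69,398,436): 69+398 > 436 → valid
(212,221,256): 212+221 > 256 → valid
(233,320,595): 233+320 ≤ 595 → not valid
(380,401,793): 380+401 ≤ 793 → not valid
(252,376,569): 252+376 > 569 → valid
3 of the 6 triples form a triangle.

3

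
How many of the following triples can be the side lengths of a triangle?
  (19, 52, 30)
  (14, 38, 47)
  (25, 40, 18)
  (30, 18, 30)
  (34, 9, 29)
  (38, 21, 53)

(19,30,52): 19+30 ≤ 52 → not valid
(14,38,47): 14+38 > 47 → valid
(18,25,40): 18+25 > 40 → valid
(18,30,30): 18+30 > 30 → valid
(9,29,34): 9+29 > 34 → valid
(21,38,53): 21+38 > 53 → valid
5 of the 6 triples form a triangle.

5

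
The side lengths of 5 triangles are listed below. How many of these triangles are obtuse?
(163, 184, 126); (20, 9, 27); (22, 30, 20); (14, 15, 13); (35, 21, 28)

(163,184,126): 126²+163² = 42445 > 33856 = 184² → acute
(20,9,27): 9²+20² = 481 < 729 = 27² → obtuse
(22,30,20): 20²+22² = 884 < 900 = 30² → obtuse
(14,15,13): 13²+14² = 365 > 225 = 15² → acute
(35,21,28): 21²+28² = 1225 = 35² → right
2 of the 5 are obtuse.

2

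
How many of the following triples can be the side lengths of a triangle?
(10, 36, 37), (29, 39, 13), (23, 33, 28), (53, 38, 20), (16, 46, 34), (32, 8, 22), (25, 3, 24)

(10,36,37): 10+36 > 37 → valid
(13,29,39): 13+29 > 39 → valid
(23,28,33): 23+28 > 33 → valid
(20,38,53): 20+38 > 53 → valid
(16,34,46): 16+34 > 46 → valid
(8,22,32): 8+22 ≤ 32 → not valid
(3,24,25): 3+24 > 25 → valid
6 of the 7 triples form a triangle.

6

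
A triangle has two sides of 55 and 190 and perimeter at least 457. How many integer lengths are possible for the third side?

33

Triangle inequality: 135 < x < 245. Perimeter ≥ 457 gives x ≥ 457 − 55 − 190 = 212.
So 212 ≤ x < 245; integers 212 through 244: 33 values.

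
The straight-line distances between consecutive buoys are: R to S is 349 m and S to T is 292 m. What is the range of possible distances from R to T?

By the triangle inequality, |349 − 292| ≤ RT ≤ 349 + 292.

57 ≤ RT ≤ 641 m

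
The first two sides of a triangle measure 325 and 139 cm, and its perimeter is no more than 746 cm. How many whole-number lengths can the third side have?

Triangle inequality: 186 < x < 464. Perimeter ≤ 746 gives x ≤ 746 − 325 − 139 = 282.
So 186 < x ≤ 282; integers 187 through 282: 96 values.

96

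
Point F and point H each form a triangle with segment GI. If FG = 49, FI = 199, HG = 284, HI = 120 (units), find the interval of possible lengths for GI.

164 < GI < 248

From triangle FGI: |49 − 199| < GI < 49 + 199, i.e. 150 < GI < 248.
From triangle HGI: 164 < GI < 404.
Both must hold, so GI lies in the intersection.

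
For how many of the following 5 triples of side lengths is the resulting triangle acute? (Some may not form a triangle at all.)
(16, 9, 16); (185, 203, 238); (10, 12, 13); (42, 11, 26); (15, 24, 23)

(16,9,16): 9²+16² = 337 > 256 = 16² → acute
(185,203,238): 185²+203² = 75434 > 56644 = 238² → acute
(10,12,13): 10²+12² = 244 > 169 = 13² → acute
(42,11,26): 11+26 ≤ 42, not a triangle
(15,24,23): 15²+23² = 754 > 576 = 24² → acute
4 of the 5 are acute.

4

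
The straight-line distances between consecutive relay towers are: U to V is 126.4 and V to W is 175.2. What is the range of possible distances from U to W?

48.8 ≤ UW ≤ 301.6

By the triangle inequality, |126.4 − 175.2| ≤ UW ≤ 126.4 + 175.2.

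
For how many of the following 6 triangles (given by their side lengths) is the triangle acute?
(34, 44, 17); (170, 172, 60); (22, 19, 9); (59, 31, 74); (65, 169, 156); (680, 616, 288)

1

(34,44,17): 17²+34² = 1445 < 1936 = 44² → obtuse
(170,172,60): 60²+170² = 32500 > 29584 = 172² → acute
(22,19,9): 9²+19² = 442 < 484 = 22² → obtuse
(59,31,74): 31²+59² = 4442 < 5476 = 74² → obtuse
(65,169,156): 65²+156² = 28561 = 169² → right
(680,616,288): 288²+616² = 462400 = 680² → right
1 of the 6 is acute.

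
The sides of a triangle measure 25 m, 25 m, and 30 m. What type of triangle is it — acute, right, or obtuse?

acute

Compare the square of the longest side to the sum of squares of the other two: 25² + 25² = 1250 > 900 = 30².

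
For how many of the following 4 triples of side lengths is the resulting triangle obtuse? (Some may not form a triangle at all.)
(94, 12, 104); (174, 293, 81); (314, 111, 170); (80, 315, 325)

(94,12,104): 12²+94² = 8980 < 10816 = 104² → obtuse
(174,293,81): 81+174 ≤ 293, not a triangle
(314,111,170): 111+170 ≤ 314, not a triangle
(80,315,325): 80²+315² = 105625 = 325² → right
1 of the 4 is obtuse.

1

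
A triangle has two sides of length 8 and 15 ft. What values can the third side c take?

7 < c < 23

By the triangle inequality, c must be less than 8 + 15 = 23 and greater than |8 − 15| = 7.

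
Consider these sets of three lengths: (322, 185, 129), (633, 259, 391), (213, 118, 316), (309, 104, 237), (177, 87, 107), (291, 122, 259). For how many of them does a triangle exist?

5

(129,185,322): 129+185 ≤ 322 → not valid
(259,391,633): 259+391 > 633 → valid
(118,213,316): 118+213 > 316 → valid
(104,237,309): 104+237 > 309 → valid
(87,107,177): 87+107 > 177 → valid
(122,259,291): 122+259 > 291 → valid
5 of the 6 triples form a triangle.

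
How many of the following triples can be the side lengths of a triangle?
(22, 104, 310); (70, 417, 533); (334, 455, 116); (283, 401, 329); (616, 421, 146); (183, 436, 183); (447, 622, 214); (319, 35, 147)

(22,104,310): 22+104 ≤ 310 → not valid
(70,417,533): 70+417 ≤ 533 → not valid
(116,334,455): 116+334 ≤ 455 → not valid
(283,329,401): 283+329 > 401 → valid
(146,421,616): 146+421 ≤ 616 → not valid
(183,183,436): 183+183 ≤ 436 → not valid
(214,447,622): 214+447 > 622 → valid
(35,147,319): 35+147 ≤ 319 → not valid
2 of the 8 triples form a triangle.

2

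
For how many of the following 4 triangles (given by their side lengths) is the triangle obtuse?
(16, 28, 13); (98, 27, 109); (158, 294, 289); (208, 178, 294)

(16,28,13): 13²+16² = 425 < 784 = 28² → obtuse
(98,27,109): 27²+98² = 10333 < 11881 = 109² → obtuse
(158,294,289): 158²+289² = 108485 > 86436 = 294² → acute
(208,178,294): 178²+208² = 74948 < 86436 = 294² → obtuse
3 of the 4 are obtuse.

3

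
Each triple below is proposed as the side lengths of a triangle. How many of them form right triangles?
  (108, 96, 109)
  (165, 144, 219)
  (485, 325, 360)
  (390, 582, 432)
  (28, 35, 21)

(108,96,109): 96²+108² = 20880 > 11881 = 109² → acute
(165,144,219): 144²+165² = 47961 = 219² → right
(485,325,360): 325²+360² = 235225 = 485² → right
(390,582,432): 390²+432² = 338724 = 582² → right
(28,35,21): 21²+28² = 1225 = 35² → right
4 of the 5 are right.

4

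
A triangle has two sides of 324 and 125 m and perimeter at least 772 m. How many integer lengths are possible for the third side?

Triangle inequality: 199 < x < 449. Perimeter ≥ 772 gives x ≥ 772 − 324 − 125 = 323.
So 323 ≤ x < 449; integers 323 through 448: 126 values.

126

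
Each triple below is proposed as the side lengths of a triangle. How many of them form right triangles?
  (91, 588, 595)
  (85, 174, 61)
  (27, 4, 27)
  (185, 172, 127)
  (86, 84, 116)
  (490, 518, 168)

(91,588,595): 91²+588² = 354025 = 595² → right
(85,174,61): 61+85 ≤ 174, not a triangle
(27,4,27): 4²+27² = 745 > 729 = 27² → acute
(185,172,127): 127²+172² = 45713 > 34225 = 185² → acute
(86,84,116): 84²+86² = 14452 > 13456 = 116² → acute
(490,518,168): 168²+490² = 268324 = 518² → right
2 of the 6 are right.

2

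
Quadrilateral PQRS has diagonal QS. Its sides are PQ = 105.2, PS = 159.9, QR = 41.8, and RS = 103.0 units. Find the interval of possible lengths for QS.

From triangle PQS: |105.2 − 159.9| < QS < 105.2 + 159.9, i.e. 54.7 < QS < 265.1.
From triangle RQS: 61.2 < QS < 144.8.
Both must hold, so QS lies in the intersection.

61.2 < QS < 144.8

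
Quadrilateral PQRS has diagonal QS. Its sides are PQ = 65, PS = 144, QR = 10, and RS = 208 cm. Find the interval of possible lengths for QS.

From triangle PQS: |65 − 144| < QS < 65 + 144, i.e. 79 < QS < 209.
From triangle RQS: 198 < QS < 218.
Both must hold, so QS lies in the intersection.

198 < QS < 209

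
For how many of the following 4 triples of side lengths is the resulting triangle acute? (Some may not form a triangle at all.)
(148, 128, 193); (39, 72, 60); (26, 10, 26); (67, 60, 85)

(148,128,193): 128²+148² = 38288 > 37249 = 193² → acute
(39,72,60): 39²+60² = 5121 < 5184 = 72² → obtuse
(26,10,26): 10²+26² = 776 > 676 = 26² → acute
(67,60,85): 60²+67² = 8089 > 7225 = 85² → acute
3 of the 4 are acute.

3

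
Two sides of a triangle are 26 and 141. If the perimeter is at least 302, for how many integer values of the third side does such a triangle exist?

32

Triangle inequality: 115 < x < 167. Perimeter ≥ 302 gives x ≥ 302 − 26 − 141 = 135.
So 135 ≤ x < 167; integers 135 through 166: 32 values.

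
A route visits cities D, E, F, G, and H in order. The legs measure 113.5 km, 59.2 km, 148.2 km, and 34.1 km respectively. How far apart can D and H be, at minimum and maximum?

0 ≤ DH ≤ 355.0 km

The maximum is all hops collinear in one direction: 113.5 + 59.2 + 148.2 + 34.1 = 355.0.
The longest hop is 148.2; the others sum to 206.8. Since 148.2 ≤ 206.8, the path can fold back on itself completely, so the minimum distance is 0.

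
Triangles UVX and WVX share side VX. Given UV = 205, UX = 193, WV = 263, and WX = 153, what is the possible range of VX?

From triangle UVX: |205 − 193| < VX < 205 + 193, i.e. 12 < VX < 398.
From triangle WVX: 110 < VX < 416.
Both must hold, so VX lies in the intersection.

110 < VX < 398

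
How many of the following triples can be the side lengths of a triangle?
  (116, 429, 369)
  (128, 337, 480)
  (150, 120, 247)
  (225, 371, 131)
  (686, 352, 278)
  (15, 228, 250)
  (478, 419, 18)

2

(116,369,429): 116+369 > 429 → valid
(128,337,480): 128+337 ≤ 480 → not valid
(120,150,247): 120+150 > 247 → valid
(131,225,371): 131+225 ≤ 371 → not valid
(278,352,686): 278+352 ≤ 686 → not valid
(15,228,250): 15+228 ≤ 250 → not valid
(18,419,478): 18+419 ≤ 478 → not valid
2 of the 7 triples form a triangle.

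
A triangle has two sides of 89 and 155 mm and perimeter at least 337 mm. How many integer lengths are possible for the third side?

151

Triangle inequality: 66 < x < 244. Perimeter ≥ 337 gives x ≥ 337 − 89 − 155 = 93.
So 93 ≤ x < 244; integers 93 through 243: 151 values.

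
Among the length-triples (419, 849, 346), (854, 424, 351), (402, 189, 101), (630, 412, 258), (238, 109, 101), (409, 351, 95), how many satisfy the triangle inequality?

2

(346,419,849): 346+419 ≤ 849 → not valid
(351,424,854): 351+424 ≤ 854 → not valid
(101,189,402): 101+189 ≤ 402 → not valid
(258,412,630): 258+412 > 630 → valid
(101,109,238): 101+109 ≤ 238 → not valid
(95,351,409): 95+351 > 409 → valid
2 of the 6 triples form a triangle.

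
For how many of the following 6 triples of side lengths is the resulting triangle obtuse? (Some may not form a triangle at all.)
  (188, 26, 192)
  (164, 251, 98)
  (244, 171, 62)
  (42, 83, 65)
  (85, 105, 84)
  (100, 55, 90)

3

(188,26,192): 26²+188² = 36020 < 36864 = 192² → obtuse
(164,251,98): 98²+164² = 36500 < 63001 = 251² → obtuse
(244,171,62): 62+171 ≤ 244, not a triangle
(42,83,65): 42²+65² = 5989 < 6889 = 83² → obtuse
(85,105,84): 84²+85² = 14281 > 11025 = 105² → acute
(100,55,90): 55²+90² = 11125 > 10000 = 100² → acute
3 of the 6 are obtuse.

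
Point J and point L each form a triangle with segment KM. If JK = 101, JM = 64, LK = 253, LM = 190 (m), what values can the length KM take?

63 < KM < 165

From triangle JKM: |101 − 64| < KM < 101 + 64, i.e. 37 < KM < 165.
From triangle LKM: 63 < KM < 443.
Both must hold, so KM lies in the intersection.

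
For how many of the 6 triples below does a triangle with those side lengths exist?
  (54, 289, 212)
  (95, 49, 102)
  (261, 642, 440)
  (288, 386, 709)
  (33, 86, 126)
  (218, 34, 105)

2

(54,212,289): 54+212 ≤ 289 → not valid
(49,95,102): 49+95 > 102 → valid
(261,440,642): 261+440 > 642 → valid
(288,386,709): 288+386 ≤ 709 → not valid
(33,86,126): 33+86 ≤ 126 → not valid
(34,105,218): 34+105 ≤ 218 → not valid
2 of the 6 triples form a triangle.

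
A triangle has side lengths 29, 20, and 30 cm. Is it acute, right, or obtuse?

acute

Compare the square of the longest side to the sum of squares of the other two: 20² + 29² = 1241 > 900 = 30².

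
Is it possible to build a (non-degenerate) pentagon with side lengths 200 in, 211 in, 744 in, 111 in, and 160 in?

For a pentagon, each side must be shorter than the sum of the others.
Here the longest side is 744, but the remaining 4 sides sum to only 682.

No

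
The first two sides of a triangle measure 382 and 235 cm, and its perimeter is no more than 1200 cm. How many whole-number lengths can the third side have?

436

Triangle inequality: 147 < x < 617. Perimeter ≤ 1200 gives x ≤ 1200 − 382 − 235 = 583.
So 147 < x ≤ 583; integers 148 through 583: 436 values.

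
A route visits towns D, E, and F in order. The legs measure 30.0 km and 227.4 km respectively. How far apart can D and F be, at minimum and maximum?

By the triangle inequality, |30.0 − 227.4| ≤ DF ≤ 30.0 + 227.4.

197.4 ≤ DF ≤ 257.4 km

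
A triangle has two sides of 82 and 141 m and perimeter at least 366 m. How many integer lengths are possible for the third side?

80

Triangle inequality: 59 < x < 223. Perimeter ≥ 366 gives x ≥ 366 − 82 − 141 = 143.
So 143 ≤ x < 223; integers 143 through 222: 80 values.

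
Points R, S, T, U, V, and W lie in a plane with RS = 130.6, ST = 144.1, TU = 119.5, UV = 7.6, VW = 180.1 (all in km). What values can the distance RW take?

The maximum is all hops collinear in one direction: 130.6 + 144.1 + 119.5 + 7.6 + 180.1 = 581.9.
The longest hop is 180.1; the others sum to 401.8. Since 180.1 ≤ 401.8, the path can fold back on itself completely, so the minimum distance is 0.

0 ≤ RW ≤ 581.9 km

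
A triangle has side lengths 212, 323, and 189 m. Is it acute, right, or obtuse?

Compare the square of the longest side to the sum of squares of the other two: 189² + 212² = 80665 < 104329 = 323².

obtuse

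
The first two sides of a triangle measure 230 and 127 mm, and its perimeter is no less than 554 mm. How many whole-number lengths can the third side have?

Triangle inequality: 103 < x < 357. Perimeter ≥ 554 gives x ≥ 554 − 230 − 127 = 197.
So 197 ≤ x < 357; integers 197 through 356: 160 values.

160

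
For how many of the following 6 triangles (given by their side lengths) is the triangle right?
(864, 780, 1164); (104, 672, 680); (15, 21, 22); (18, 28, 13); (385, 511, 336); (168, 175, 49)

4

(864,780,1164): 780²+864² = 1354896 = 1164² → right
(104,672,680): 104²+672² = 462400 = 680² → right
(15,21,22): 15²+21² = 666 > 484 = 22² → acute
(18,28,13): 13²+18² = 493 < 784 = 28² → obtuse
(385,511,336): 336²+385² = 261121 = 511² → right
(168,175,49): 49²+168² = 30625 = 175² → right
4 of the 6 are right.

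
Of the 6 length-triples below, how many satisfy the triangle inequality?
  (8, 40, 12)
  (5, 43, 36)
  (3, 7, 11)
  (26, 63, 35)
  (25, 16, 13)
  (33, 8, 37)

(8,12,40): 8+12 ≤ 40 → not valid
(5,36,43): 5+36 ≤ 43 → not valid
(3,7,11): 3+7 ≤ 11 → not valid
(26,35,63): 26+35 ≤ 63 → not valid
(13,16,25): 13+16 > 25 → valid
(8,33,37): 8+33 > 37 → valid
2 of the 6 triples form a triangle.

2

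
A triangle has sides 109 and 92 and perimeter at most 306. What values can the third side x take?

Triangle inequality alone gives 17 < x < 201.
The perimeter condition gives x ≤ 306 − 109 − 92 = 105.
Intersecting the two: 17 < x ≤ 105.

17 < x ≤ 105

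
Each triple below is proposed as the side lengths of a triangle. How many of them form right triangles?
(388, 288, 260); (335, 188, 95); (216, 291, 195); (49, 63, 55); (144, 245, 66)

2

(388,288,260): 260²+288² = 150544 = 388² → right
(335,188,95): 95+188 ≤ 335, not a triangle
(216,291,195): 195²+216² = 84681 = 291² → right
(49,63,55): 49²+55² = 5426 > 3969 = 63² → acute
(144,245,66): 66+144 ≤ 245, not a triangle
2 of the 5 are right.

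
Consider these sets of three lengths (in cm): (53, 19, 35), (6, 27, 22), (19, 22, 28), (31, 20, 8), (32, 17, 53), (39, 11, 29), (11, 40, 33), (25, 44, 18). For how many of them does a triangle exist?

5

(19,35,53): 19+35 > 53 → valid
(6,22,27): 6+22 > 27 → valid
(19,22,28): 19+22 > 28 → valid
(8,20,31): 8+20 ≤ 31 → not valid
(17,32,53): 17+32 ≤ 53 → not valid
(11,29,39): 11+29 > 39 → valid
(11,33,40): 11+33 > 40 → valid
(18,25,44): 18+25 ≤ 44 → not valid
5 of the 8 triples form a triangle.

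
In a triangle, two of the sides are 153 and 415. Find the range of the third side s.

262 < s < 568

By the triangle inequality, s must be less than 153 + 415 = 568 and greater than |153 − 415| = 262.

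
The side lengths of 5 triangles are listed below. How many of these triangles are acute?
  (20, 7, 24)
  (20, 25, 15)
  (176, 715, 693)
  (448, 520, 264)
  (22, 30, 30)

1

(20,7,24): 7²+20² = 449 < 576 = 24² → obtuse
(20,25,15): 15²+20² = 625 = 25² → right
(176,715,693): 176²+693² = 511225 = 715² → right
(448,520,264): 264²+448² = 270400 = 520² → right
(22,30,30): 22²+30² = 1384 > 900 = 30² → acute
1 of the 5 is acute.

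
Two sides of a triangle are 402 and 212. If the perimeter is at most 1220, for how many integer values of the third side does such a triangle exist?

Triangle inequality: 190 < x < 614. Perimeter ≤ 1220 gives x ≤ 1220 − 402 − 212 = 606.
So 190 < x ≤ 606; integers 191 through 606: 416 values.

416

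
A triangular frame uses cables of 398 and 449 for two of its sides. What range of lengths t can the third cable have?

51 < t < 847

By the triangle inequality, t must be less than 398 + 449 = 847 and greater than |398 − 449| = 51.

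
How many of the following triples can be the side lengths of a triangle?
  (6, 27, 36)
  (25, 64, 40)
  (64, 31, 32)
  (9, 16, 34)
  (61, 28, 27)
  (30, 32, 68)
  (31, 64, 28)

1

(6,27,36): 6+27 ≤ 36 → not valid
(25,40,64): 25+40 > 64 → valid
(31,32,64): 31+32 ≤ 64 → not valid
(9,16,34): 9+16 ≤ 34 → not valid
(27,28,61): 27+28 ≤ 61 → not valid
(30,32,68): 30+32 ≤ 68 → not valid
(28,31,64): 28+31 ≤ 64 → not valid
1 of the 7 triples forms a triangle.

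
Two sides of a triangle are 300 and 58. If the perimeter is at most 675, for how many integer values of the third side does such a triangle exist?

75

Triangle inequality: 242 < x < 358. Perimeter ≤ 675 gives x ≤ 675 − 300 − 58 = 317.
So 242 < x ≤ 317; integers 243 through 317: 75 values.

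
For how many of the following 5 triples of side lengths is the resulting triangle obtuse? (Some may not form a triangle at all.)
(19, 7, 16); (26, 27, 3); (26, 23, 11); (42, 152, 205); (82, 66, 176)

(19,7,16): 7²+16² = 305 < 361 = 19² → obtuse
(26,27,3): 3²+26² = 685 < 729 = 27² → obtuse
(26,23,11): 11²+23² = 650 < 676 = 26² → obtuse
(42,152,205): 42+152 ≤ 205, not a triangle
(82,66,176): 66+82 ≤ 176, not a triangle
3 of the 5 are obtuse.

3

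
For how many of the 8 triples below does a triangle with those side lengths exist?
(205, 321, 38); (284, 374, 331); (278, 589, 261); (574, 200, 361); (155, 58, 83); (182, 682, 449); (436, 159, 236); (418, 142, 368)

2

(38,205,321): 38+205 ≤ 321 → not valid
(284,331,374): 284+331 > 374 → valid
(261,278,589): 261+278 ≤ 589 → not valid
(200,361,574): 200+361 ≤ 574 → not valid
(58,83,155): 58+83 ≤ 155 → not valid
(182,449,682): 182+449 ≤ 682 → not valid
(159,236,436): 159+236 ≤ 436 → not valid
(142,368,418): 142+368 > 418 → valid
2 of the 8 triples form a triangle.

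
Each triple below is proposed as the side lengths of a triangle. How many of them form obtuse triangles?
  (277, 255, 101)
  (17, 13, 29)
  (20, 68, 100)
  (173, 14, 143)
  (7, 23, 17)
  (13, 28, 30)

(277,255,101): 101²+255² = 75226 < 76729 = 277² → obtuse
(17,13,29): 13²+17² = 458 < 841 = 29² → obtuse
(20,68,100): 20+68 ≤ 100, not a triangle
(173,14,143): 14+143 ≤ 173, not a triangle
(7,23,17): 7²+17² = 338 < 529 = 23² → obtuse
(13,28,30): 13²+28² = 953 > 900 = 30² → acute
3 of the 6 are obtuse.

3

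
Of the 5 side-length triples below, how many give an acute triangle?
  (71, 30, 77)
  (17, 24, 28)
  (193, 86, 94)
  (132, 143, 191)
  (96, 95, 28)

(71,30,77): 30²+71² = 5941 > 5929 = 77² → acute
(17,24,28): 17²+24² = 865 > 784 = 28² → acute
(193,86,94): 86+94 ≤ 193, not a triangle
(132,143,191): 132²+143² = 37873 > 36481 = 191² → acute
(96,95,28): 28²+95² = 9809 > 9216 = 96² → acute
4 of the 5 are acute.

4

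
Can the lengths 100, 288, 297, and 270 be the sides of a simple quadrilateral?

Yes

A quadrilateral exists iff every side is shorter than the sum of the others — equivalently, the longest side is less than the sum of the rest.
Longest side 297 < 658 (sum of the remaining 3), so yes.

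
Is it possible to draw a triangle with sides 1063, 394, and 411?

No

The longest side is 1063, but the other two sum to only 805.
805 < 1063, so the triangle inequality fails.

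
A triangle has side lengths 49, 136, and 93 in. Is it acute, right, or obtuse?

Compare the square of the longest side to the sum of squares of the other two: 49² + 93² = 11050 < 18496 = 136².

obtuse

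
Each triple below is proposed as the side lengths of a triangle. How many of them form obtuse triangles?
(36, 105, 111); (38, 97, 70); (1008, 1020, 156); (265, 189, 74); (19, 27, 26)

(36,105,111): 36²+105² = 12321 = 111² → right
(38,97,70): 38²+70² = 6344 < 9409 = 97² → obtuse
(1008,1020,156): 156²+1008² = 1040400 = 1020² → right
(265,189,74): 74+189 ≤ 265, not a triangle
(19,27,26): 19²+26² = 1037 > 729 = 27² → acute
1 of the 5 is obtuse.

1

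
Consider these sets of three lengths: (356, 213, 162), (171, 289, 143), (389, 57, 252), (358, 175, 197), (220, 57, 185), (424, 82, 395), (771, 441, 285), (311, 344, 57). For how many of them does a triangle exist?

(162,213,356): 162+213 > 356 → valid
(143,171,289): 143+171 > 289 → valid
(57,252,389): 57+252 ≤ 389 → not valid
(175,197,358): 175+197 > 358 → valid
(57,185,220): 57+185 > 220 → valid
(82,395,424): 82+395 > 424 → valid
(285,441,771): 285+441 ≤ 771 → not valid
(57,311,344): 57+311 > 344 → valid
6 of the 8 triples form a triangle.

6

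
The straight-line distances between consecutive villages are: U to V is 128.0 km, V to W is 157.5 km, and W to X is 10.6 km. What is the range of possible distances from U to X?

The maximum is all hops collinear in one direction: 128.0 + 157.5 + 10.6 = 296.1.
The longest hop is 157.5; the others sum to 138.6. Folding the others back against it leaves at least 157.5 − 138.6 = 18.9.

18.9 ≤ UX ≤ 296.1 km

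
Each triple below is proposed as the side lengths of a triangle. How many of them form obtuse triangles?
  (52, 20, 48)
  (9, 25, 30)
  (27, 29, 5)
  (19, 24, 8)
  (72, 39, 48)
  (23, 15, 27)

4

(52,20,48): 20²+48² = 2704 = 52² → right
(9,25,30): 9²+25² = 706 < 900 = 30² → obtuse
(27,29,5): 5²+27² = 754 < 841 = 29² → obtuse
(19,24,8): 8²+19² = 425 < 576 = 24² → obtuse
(72,39,48): 39²+48² = 3825 < 5184 = 72² → obtuse
(23,15,27): 15²+23² = 754 > 729 = 27² → acute
4 of the 6 are obtuse.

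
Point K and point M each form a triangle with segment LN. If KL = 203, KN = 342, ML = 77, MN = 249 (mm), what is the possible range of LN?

172 < LN < 326

From triangle KLN: |203 − 342| < LN < 203 + 342, i.e. 139 < LN < 545.
From triangle MLN: 172 < LN < 326.
Both must hold, so LN lies in the intersection.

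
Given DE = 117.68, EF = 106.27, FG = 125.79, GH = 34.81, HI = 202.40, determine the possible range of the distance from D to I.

The maximum is all hops collinear in one direction: 117.68 + 106.27 + 125.79 + 34.81 + 202.40 = 586.95.
The longest hop is 202.40; the others sum to 384.55. Since 202.40 ≤ 384.55, the path can fold back on itself completely, so the minimum distance is 0.

0 ≤ DI ≤ 586.95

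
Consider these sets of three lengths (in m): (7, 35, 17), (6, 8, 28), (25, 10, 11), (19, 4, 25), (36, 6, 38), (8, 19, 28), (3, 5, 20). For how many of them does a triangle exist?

(7,17,35): 7+17 ≤ 35 → not valid
(6,8,28): 6+8 ≤ 28 → not valid
(10,11,25): 10+11 ≤ 25 → not valid
(4,19,25): 4+19 ≤ 25 → not valid
(6,36,38): 6+36 > 38 → valid
(8,19,28): 8+19 ≤ 28 → not valid
(3,5,20): 3+5 ≤ 20 → not valid
1 of the 7 triples forms a triangle.

1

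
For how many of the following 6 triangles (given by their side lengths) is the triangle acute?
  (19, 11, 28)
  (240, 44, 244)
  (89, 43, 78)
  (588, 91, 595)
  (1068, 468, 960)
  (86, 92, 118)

(19,11,28): 11²+19² = 482 < 784 = 28² → obtuse
(240,44,244): 44²+240² = 59536 = 244² → right
(89,43,78): 43²+78² = 7933 > 7921 = 89² → acute
(588,91,595): 91²+588² = 354025 = 595² → right
(1068,468,960): 468²+960² = 1140624 = 1068² → right
(86,92,118): 86²+92² = 15860 > 13924 = 118² → acute
2 of the 6 are acute.

2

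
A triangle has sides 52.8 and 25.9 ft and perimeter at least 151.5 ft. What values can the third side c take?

72.8 ≤ c < 78.7 ft

Triangle inequality alone gives 26.9 < c < 78.7.
The perimeter condition gives c ≥ 151.5 − 52.8 − 25.9 = 72.8.
Intersecting the two: 72.8 ≤ c < 78.7.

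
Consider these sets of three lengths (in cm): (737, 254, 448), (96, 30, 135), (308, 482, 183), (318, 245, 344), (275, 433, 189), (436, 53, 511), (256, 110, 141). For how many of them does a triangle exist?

(254,448,737): 254+448 ≤ 737 → not valid
(30,96,135): 30+96 ≤ 135 → not valid
(183,308,482): 183+308 > 482 → valid
(245,318,344): 245+318 > 344 → valid
(189,275,433): 189+275 > 433 → valid
(53,436,511): 53+436 ≤ 511 → not valid
(110,141,256): 110+141 ≤ 256 → not valid
3 of the 7 triples form a triangle.

3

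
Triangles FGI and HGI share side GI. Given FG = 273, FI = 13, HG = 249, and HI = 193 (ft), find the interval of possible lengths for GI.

From triangle FGI: |273 − 13| < GI < 273 + 13, i.e. 260 < GI < 286.
From triangle HGI: 56 < GI < 442.
Both must hold, so GI lies in the intersection.

260 < GI < 286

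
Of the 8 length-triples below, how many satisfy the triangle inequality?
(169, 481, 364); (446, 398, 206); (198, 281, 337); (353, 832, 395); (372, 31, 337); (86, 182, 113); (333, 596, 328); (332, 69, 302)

(169,364,481): 169+364 > 481 → valid
(206,398,446): 206+398 > 446 → valid
(198,281,337): 198+281 > 337 → valid
(353,395,832): 353+395 ≤ 832 → not valid
(31,337,372): 31+337 ≤ 372 → not valid
(86,113,182): 86+113 > 182 → valid
(328,333,596): 328+333 > 596 → valid
(69,302,332): 69+302 > 332 → valid
6 of the 8 triples form a triangle.

6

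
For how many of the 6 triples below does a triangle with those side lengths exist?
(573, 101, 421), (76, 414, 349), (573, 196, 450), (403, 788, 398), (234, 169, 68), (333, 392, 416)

5

(101,421,573): 101+421 ≤ 573 → not valid
(76,349,414): 76+349 > 414 → valid
(196,450,573): 196+450 > 573 → valid
(398,403,788): 398+403 > 788 → valid
(68,169,234): 68+169 > 234 → valid
(333,392,416): 333+392 > 416 → valid
5 of the 6 triples form a triangle.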